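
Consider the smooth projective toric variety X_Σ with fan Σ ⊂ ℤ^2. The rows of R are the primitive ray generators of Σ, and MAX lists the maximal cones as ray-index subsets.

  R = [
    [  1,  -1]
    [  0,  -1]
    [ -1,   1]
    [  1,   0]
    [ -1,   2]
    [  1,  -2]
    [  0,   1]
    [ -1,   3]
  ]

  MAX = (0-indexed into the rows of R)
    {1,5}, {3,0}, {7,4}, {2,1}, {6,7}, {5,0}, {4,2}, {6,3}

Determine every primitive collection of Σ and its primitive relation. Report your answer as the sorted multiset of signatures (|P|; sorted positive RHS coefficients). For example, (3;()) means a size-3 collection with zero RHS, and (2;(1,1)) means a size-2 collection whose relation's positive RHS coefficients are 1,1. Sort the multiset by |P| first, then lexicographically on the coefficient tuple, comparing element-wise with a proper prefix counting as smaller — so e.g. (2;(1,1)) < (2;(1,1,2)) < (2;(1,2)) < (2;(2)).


Primitive collections (20):

  • {0,2}:  v_{0} + v_{2} = 0 — sig = (2;())
  • {1,6}:  v_{1} + v_{6} = 0 — sig = (2;())
  • {4,5}:  v_{4} + v_{5} = 0 — sig = (2;())
  • {0,1}:  v_{0} + v_{1} = v_{5} — sig = (2;(1))
  • {0,4}:  v_{0} + v_{4} = v_{6} — sig = (2;(1))
  • {0,6}:  v_{0} + v_{6} = v_{3} — sig = (2;(1))
  • {1,3}:  v_{1} + v_{3} = v_{0} — sig = (2;(1))
  • {1,4}:  v_{1} + v_{4} = v_{2} — sig = (2;(1))
  • {1,7}:  v_{1} + v_{7} = v_{4} — sig = (2;(1))
  • {2,3}:  v_{2} + v_{3} = v_{6} — sig = (2;(1))
  • {2,5}:  v_{2} + v_{5} = v_{1} — sig = (2;(1))
  • {2,6}:  v_{2} + v_{6} = v_{4} — sig = (2;(1))
  • {4,6}:  v_{4} + v_{6} = v_{7} — sig = (2;(1))
  • {5,6}:  v_{5} + v_{6} = v_{0} — sig = (2;(1))
  • {5,7}:  v_{5} + v_{7} = v_{6} — sig = (2;(1))
  • {0,7}:  v_{0} + v_{7} = 2·v_{6} — sig = (2;(2))
  • {2,7}:  v_{2} + v_{7} = 2·v_{4} — sig = (2;(2))
  • {3,4}:  v_{3} + v_{4} = 2·v_{6} — sig = (2;(2))
  • {3,5}:  v_{3} + v_{5} = 2·v_{0} — sig = (2;(2))
  • {3,7}:  v_{3} + v_{7} = 3·v_{6} — sig = (2;(3))

Sorted signature multiset PRS(X):
[(2;()), (2;()), (2;()), (2;(1)), (2;(1)), (2;(1)), (2;(1)), (2;(1)), (2;(1)), (2;(1)), (2;(1)), (2;(1)), (2;(1)), (2;(1)), (2;(1)), (2;(2)), (2;(2)), (2;(2)), (2;(2)), (2;(3))]


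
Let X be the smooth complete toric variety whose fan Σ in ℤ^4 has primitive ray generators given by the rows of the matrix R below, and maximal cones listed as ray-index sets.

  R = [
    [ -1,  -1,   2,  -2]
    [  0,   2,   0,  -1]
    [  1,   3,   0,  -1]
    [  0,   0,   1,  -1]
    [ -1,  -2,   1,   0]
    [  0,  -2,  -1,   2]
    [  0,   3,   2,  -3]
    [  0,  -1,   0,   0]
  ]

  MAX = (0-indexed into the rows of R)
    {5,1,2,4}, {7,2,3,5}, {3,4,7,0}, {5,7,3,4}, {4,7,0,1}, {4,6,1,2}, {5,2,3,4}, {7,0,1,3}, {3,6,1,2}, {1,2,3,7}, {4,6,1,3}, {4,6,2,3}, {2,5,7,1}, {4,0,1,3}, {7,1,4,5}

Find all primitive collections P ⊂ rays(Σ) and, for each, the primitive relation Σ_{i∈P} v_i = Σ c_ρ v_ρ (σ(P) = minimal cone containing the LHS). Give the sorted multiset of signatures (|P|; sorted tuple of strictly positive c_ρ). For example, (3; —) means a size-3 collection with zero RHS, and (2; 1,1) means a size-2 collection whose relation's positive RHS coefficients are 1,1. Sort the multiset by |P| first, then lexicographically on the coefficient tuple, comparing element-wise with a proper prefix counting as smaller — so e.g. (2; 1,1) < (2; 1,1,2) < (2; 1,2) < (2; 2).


Primitive collections (9):

  {0,5}:  v_{0} + v_{5} = v_{4} + v_{7}  →  sig = (2; 1,1)
  {5,6}:  v_{5} + v_{6} = v_{2} + v_{4}  →  sig = (2; 1,1)
  {0,2}:  v_{0} + v_{2} = v_{1} + 2·v_{3}  →  sig = (2; 1,2)
  {6,7}:  v_{6} + v_{7} = v_{1} + 2·v_{3}  →  sig = (2; 1,2)
  {0,6}:  v_{0} + v_{6} = 2·v_{1} + 3·v_{3} + v_{4}  →  sig = (2; 1,2,3)
  {1,3,5}:  v_{1} + v_{3} + v_{5} = 0  →  sig = (3; —)
  {2,4,7}:  v_{2} + v_{4} + v_{7} = v_{3}  →  sig = (3; 1)
  {1,2,3,4}:  v_{1} + v_{2} + v_{3} + v_{4} = v_{6}  →  sig = (4; 1)
  {1,3,4,7}:  v_{1} + v_{3} + v_{4} + v_{7} = v_{0}  →  sig = (4; 1)

Sorted signature multiset PRS(X):
{ (2; 1,1) ×2,  (2; 1,2) ×2,  (2; 1,2,3),  (3; —),  (3; 1),  (4; 1) ×2 }


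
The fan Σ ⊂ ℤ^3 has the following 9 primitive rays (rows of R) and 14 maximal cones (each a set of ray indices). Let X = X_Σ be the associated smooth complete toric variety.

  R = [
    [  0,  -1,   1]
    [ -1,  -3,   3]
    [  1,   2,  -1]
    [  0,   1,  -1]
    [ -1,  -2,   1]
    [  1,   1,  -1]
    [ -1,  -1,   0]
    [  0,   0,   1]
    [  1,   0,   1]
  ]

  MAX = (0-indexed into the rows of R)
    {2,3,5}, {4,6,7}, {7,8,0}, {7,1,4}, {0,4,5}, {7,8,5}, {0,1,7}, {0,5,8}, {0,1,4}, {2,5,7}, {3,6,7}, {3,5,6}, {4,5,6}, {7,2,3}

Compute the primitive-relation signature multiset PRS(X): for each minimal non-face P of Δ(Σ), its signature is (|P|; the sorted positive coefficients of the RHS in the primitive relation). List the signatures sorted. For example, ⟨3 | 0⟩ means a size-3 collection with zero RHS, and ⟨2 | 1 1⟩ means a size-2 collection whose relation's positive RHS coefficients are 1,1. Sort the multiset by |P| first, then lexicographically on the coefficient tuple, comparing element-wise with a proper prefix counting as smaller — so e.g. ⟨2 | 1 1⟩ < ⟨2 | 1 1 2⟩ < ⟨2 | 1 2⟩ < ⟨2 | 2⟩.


Σ has 20 primitive collections:

  P={0,3}:  v_{0} + v_{3} = 0 — sig = ⟨2 | 0⟩
  P={2,4}:  v_{2} + v_{4} = 0 — sig = ⟨2 | 0⟩
  P={0,6}:  v_{0} + v_{6} = v_{4} — sig = ⟨2 | 1⟩
  P={2,6}:  v_{2} + v_{6} = v_{3} — sig = ⟨2 | 1⟩
  P={3,4}:  v_{3} + v_{4} = v_{6} — sig = ⟨2 | 1⟩
  P={6,8}:  v_{6} + v_{8} = v_{0} — sig = ⟨2 | 1⟩
  P={0,2}:  v_{0} + v_{2} = v_{5} + v_{7} — sig = ⟨2 | 1 1⟩
  P={1,2}:  v_{1} + v_{2} = v_{0} + v_{7} — sig = ⟨2 | 1 1⟩
  P={1,3}:  v_{1} + v_{3} = v_{4} + v_{7} — sig = ⟨2 | 1 1⟩
  P={3,8}:  v_{3} + v_{8} = v_{5} + v_{7} — sig = ⟨2 | 1 1⟩
  P={1,6}:  v_{1} + v_{6} = 2·v_{4} + v_{7} — sig = ⟨2 | 1 2⟩
  P={1,8}:  v_{1} + v_{8} = 3·v_{0} + v_{7} — sig = ⟨2 | 1 3⟩
  P={1,5}:  v_{1} + v_{5} = 2·v_{0} — sig = ⟨2 | 2⟩
  P={4,8}:  v_{4} + v_{8} = 2·v_{0} — sig = ⟨2 | 2⟩
  P={2,8}:  v_{2} + v_{8} = 2·v_{5} + 2·v_{7} — sig = ⟨2 | 2 2⟩
  P={5,6,7}:  v_{5} + v_{6} + v_{7} = 0 — sig = ⟨3 | 0⟩
  P={0,4,7}:  v_{0} + v_{4} + v_{7} = v_{1} — sig = ⟨3 | 1⟩
  P={0,5,7}:  v_{0} + v_{5} + v_{7} = v_{8} — sig = ⟨3 | 1⟩
  P={3,5,7}:  v_{3} + v_{5} + v_{7} = v_{2} — sig = ⟨3 | 1⟩
  P={4,5,7}:  v_{4} + v_{5} + v_{7} = v_{0} — sig = ⟨3 | 1⟩

Hence PRS(X_Σ) =
    ⟨2 | 0⟩
    ⟨2 | 0⟩
    ⟨2 | 1⟩
    ⟨2 | 1⟩
    ⟨2 | 1⟩
    ⟨2 | 1⟩
    ⟨2 | 1 1⟩
    ⟨2 | 1 1⟩
    ⟨2 | 1 1⟩
    ⟨2 | 1 1⟩
    ⟨2 | 1 2⟩
    ⟨2 | 1 3⟩
    ⟨2 | 2⟩
    ⟨2 | 2⟩
    ⟨2 | 2 2⟩
    ⟨3 | 0⟩
    ⟨3 | 1⟩
    ⟨3 | 1⟩
    ⟨3 | 1⟩
    ⟨3 | 1⟩


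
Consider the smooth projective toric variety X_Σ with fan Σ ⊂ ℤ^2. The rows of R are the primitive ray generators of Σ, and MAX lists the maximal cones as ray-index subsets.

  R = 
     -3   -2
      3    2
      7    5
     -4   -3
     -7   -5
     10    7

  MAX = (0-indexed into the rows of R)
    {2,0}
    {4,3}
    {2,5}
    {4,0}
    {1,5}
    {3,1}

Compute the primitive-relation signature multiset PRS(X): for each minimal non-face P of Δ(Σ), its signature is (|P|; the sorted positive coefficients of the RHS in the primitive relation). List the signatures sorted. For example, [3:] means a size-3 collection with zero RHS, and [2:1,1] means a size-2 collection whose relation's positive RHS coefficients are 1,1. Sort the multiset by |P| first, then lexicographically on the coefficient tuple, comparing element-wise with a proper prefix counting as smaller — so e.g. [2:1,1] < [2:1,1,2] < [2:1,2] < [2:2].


Minimal non-faces — 9 found among 6 rays, 6 max cones:

  • {0,1}:  v_{0} + v_{1} = 0  →  sig = [2:]
  • {2,4}:  v_{2} + v_{4} = 0  →  sig = [2:]
  • {0,3}:  v_{0} + v_{3} = v_{4}  →  sig = [2:1]
  • {0,5}:  v_{0} + v_{5} = v_{2}  →  sig = [2:1]
  • {1,2}:  v_{1} + v_{2} = v_{5}  →  sig = [2:1]
  • {1,4}:  v_{1} + v_{4} = v_{3}  →  sig = [2:1]
  • {2,3}:  v_{2} + v_{3} = v_{1}  →  sig = [2:1]
  • {4,5}:  v_{4} + v_{5} = v_{1}  →  sig = [2:1]
  • {3,5}:  v_{3} + v_{5} = 2·v_{1}  →  sig = [2:2]

Hence PRS(X_Σ) =
{ [2:] ×2,  [2:1] ×6,  [2:2] }


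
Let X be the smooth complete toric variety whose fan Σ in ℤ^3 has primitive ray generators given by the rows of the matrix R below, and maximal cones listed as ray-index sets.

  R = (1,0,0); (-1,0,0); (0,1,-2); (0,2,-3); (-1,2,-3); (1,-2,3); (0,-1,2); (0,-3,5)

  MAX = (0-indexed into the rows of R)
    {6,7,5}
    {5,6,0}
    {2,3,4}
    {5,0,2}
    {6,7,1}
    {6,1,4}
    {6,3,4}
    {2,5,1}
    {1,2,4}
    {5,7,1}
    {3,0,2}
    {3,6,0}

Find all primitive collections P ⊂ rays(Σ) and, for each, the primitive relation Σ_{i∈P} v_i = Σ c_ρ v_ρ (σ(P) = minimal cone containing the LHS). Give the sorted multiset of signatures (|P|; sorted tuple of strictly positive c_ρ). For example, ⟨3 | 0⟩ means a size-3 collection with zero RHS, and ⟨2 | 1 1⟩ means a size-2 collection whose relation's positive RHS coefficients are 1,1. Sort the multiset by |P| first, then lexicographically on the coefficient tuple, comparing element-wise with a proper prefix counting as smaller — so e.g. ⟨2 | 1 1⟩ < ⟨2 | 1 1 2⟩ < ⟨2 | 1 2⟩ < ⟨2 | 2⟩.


Σ has 11 primitive collections:

  P={0,1}:  v_{0} + v_{1} = 0  →  sig = ⟨2 | 0⟩
  P={2,6}:  v_{2} + v_{6} = 0  →  sig = ⟨2 | 0⟩
  P={4,5}:  v_{4} + v_{5} = 0  →  sig = ⟨2 | 0⟩
  P={0,4}:  v_{0} + v_{4} = v_{3}  →  sig = ⟨2 | 1⟩
  P={1,3}:  v_{1} + v_{3} = v_{4}  →  sig = ⟨2 | 1⟩
  P={3,5}:  v_{3} + v_{5} = v_{0}  →  sig = ⟨2 | 1⟩
  P={3,7}:  v_{3} + v_{7} = v_{6}  →  sig = ⟨2 | 1⟩
  P={0,7}:  v_{0} + v_{7} = v_{5} + v_{6}  →  sig = ⟨2 | 1 1⟩
  P={2,7}:  v_{2} + v_{7} = v_{1} + v_{5}  →  sig = ⟨2 | 1 1⟩
  P={4,7}:  v_{4} + v_{7} = v_{1} + v_{6}  →  sig = ⟨2 | 1 1⟩
  P={1,5,6}:  v_{1} + v_{5} + v_{6} = v_{7}  →  sig = ⟨3 | 1⟩

Sorted signature multiset PRS(X):
    |P|=2: 10 collections, coeffs (), (), (), (1), (1), (1), (1), (1,1), (1,1), (1,1)
    |P|=3: 1 collection, coeffs (1)


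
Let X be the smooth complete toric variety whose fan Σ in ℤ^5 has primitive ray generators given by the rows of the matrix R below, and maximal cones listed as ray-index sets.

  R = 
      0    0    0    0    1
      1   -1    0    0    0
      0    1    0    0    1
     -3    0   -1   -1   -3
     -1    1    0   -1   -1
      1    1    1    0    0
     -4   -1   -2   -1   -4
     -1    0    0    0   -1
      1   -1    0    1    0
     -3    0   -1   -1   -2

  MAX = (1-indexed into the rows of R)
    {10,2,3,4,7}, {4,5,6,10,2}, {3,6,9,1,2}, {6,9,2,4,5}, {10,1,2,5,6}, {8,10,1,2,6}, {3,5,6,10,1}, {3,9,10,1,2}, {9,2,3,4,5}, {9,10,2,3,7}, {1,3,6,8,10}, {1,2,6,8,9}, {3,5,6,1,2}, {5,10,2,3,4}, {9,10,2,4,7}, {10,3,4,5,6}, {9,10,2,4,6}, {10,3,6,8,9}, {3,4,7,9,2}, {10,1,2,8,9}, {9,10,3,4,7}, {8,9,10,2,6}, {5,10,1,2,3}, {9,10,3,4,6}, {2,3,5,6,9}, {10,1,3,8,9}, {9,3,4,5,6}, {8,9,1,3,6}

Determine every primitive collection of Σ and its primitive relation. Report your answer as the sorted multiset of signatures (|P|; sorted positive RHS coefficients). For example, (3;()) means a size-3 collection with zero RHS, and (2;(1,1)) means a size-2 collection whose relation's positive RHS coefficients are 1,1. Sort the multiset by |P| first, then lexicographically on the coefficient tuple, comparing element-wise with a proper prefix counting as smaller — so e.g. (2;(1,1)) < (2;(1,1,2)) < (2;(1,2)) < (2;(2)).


Minimal non-faces — 14 found among 10 rays, 28 max cones:

  • {1,4}:  v_{1} + v_{4} = v_{10}  →  sig = (2;(1))
  • {5,8}:  v_{5} + v_{8} = v_{6} + v_{10}  →  sig = (2;(1,1))
  • {6,7}:  v_{6} + v_{7} = v_{4} + v_{5} + v_{9}  →  sig = (2;(1,1,1))
  • {7,8}:  v_{7} + v_{8} = v_{4} + v_{9} + v_{10}  →  sig = (2;(1,1,1))
  • {1,7}:  v_{1} + v_{7} = v_{2} + v_{3} + v_{9} + 2·v_{10}  →  sig = (2;(1,1,1,2))
  • {4,8}:  v_{4} + v_{8} = v_{6} + v_{9} + 2·v_{10}  →  sig = (2;(1,1,2))
  • {5,7}:  v_{5} + v_{7} = v_{2} + v_{3} + 2·v_{4}  →  sig = (2;(1,1,2))
  • {1,5,9}:  v_{1} + v_{5} + v_{9} = 0  →  sig = (3;())
  • {2,3,8}:  v_{2} + v_{3} + v_{8} = 0  →  sig = (3;())
  • {5,9,10}:  v_{5} + v_{9} + v_{10} = v_{4}  →  sig = (3;(1))
  • {1,6,9,10}:  v_{1} + v_{6} + v_{9} + v_{10} = v_{8}  →  sig = (4;(1))
  • {2,3,6,10}:  v_{2} + v_{3} + v_{6} + v_{10} = v_{5}  →  sig = (4;(1))
  • {2,3,4,6}:  v_{2} + v_{3} + v_{4} + v_{6} = 2·v_{5} + v_{9}  →  sig = (4;(1,2))
  • {2,3,4,9,10}:  v_{2} + v_{3} + v_{4} + v_{9} + v_{10} = v_{7}  →  sig = (5;(1))

Sorted signature multiset PRS(X):
[(2;(1)), (2;(1,1)), (2;(1,1,1)), (2;(1,1,1)), (2;(1,1,1,2)), (2;(1,1,2)), (2;(1,1,2)), (3;()), (3;()), (3;(1)), (4;(1)), (4;(1)), (4;(1,2)), (5;(1))]


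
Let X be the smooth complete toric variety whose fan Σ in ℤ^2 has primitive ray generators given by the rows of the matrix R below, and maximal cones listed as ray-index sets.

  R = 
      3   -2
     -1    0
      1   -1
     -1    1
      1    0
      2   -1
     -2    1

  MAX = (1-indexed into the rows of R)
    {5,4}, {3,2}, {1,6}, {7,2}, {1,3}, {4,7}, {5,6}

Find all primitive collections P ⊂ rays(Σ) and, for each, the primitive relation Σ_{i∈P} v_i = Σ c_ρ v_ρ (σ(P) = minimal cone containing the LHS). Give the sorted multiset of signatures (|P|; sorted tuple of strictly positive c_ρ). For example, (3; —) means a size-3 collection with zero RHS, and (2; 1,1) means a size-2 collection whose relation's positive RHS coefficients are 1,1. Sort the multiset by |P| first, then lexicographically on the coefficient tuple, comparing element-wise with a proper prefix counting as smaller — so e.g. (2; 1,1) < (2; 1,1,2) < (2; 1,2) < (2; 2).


Minimal non-faces — 14 found among 7 rays, 7 max cones:

  P={2,5}:  v_{2} + v_{5} = 0  ⟹  sig = (2; —)
  P={3,4}:  v_{3} + v_{4} = 0  ⟹  sig = (2; —)
  P={6,7}:  v_{6} + v_{7} = 0  ⟹  sig = (2; —)
  P={1,4}:  v_{1} + v_{4} = v_{6}  ⟹  sig = (2; 1)
  P={1,7}:  v_{1} + v_{7} = v_{3}  ⟹  sig = (2; 1)
  P={2,4}:  v_{2} + v_{4} = v_{7}  ⟹  sig = (2; 1)
  P={2,6}:  v_{2} + v_{6} = v_{3}  ⟹  sig = (2; 1)
  P={3,5}:  v_{3} + v_{5} = v_{6}  ⟹  sig = (2; 1)
  P={3,6}:  v_{3} + v_{6} = v_{1}  ⟹  sig = (2; 1)
  P={3,7}:  v_{3} + v_{7} = v_{2}  ⟹  sig = (2; 1)
  P={4,6}:  v_{4} + v_{6} = v_{5}  ⟹  sig = (2; 1)
  P={5,7}:  v_{5} + v_{7} = v_{4}  ⟹  sig = (2; 1)
  P={1,2}:  v_{1} + v_{2} = 2·v_{3}  ⟹  sig = (2; 2)
  P={1,5}:  v_{1} + v_{5} = 2·v_{6}  ⟹  sig = (2; 2)

Sorted signature multiset PRS(X):
    (2; —)
    (2; —)
    (2; —)
    (2; 1)
    (2; 1)
    (2; 1)
    (2; 1)
    (2; 1)
    (2; 1)
    (2; 1)
    (2; 1)
    (2; 1)
    (2; 2)
    (2; 2)


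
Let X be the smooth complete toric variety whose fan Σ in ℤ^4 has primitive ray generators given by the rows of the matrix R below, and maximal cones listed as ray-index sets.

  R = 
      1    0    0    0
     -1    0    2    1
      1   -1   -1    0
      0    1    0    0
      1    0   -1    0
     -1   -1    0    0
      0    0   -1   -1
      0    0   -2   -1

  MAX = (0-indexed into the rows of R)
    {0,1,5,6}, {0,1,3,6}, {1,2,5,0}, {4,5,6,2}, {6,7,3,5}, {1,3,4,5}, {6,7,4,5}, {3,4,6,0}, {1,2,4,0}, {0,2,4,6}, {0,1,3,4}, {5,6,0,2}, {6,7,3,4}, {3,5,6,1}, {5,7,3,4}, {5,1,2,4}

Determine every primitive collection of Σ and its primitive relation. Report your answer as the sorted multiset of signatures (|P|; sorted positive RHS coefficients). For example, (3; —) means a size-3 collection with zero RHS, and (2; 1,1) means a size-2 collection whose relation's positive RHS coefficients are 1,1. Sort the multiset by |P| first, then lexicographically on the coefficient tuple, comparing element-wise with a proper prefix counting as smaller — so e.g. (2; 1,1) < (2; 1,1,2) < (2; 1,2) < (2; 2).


|primitive collections| = 9. Relations:

  {2,3}:  v_{2} + v_{3} = v_{4}  so sig = (2; 1)
  {0,7}:  v_{0} + v_{7} = v_{4} + v_{6}  so sig = (2; 1,1)
  {1,7}:  v_{1} + v_{7} = v_{3} + v_{5}  so sig = (2; 1,1)
  {2,7}:  v_{2} + v_{7} = 2·v_{4} + v_{5} + v_{6}  so sig = (2; 1,1,2)
  {0,3,5}:  v_{0} + v_{3} + v_{5} = 0  so sig = (3; —)
  {1,4,6}:  v_{1} + v_{4} + v_{6} = 0  so sig = (3; —)
  {0,4,5}:  v_{0} + v_{4} + v_{5} = v_{2}  so sig = (3; 1)
  {1,2,6}:  v_{1} + v_{2} + v_{6} = v_{0} + v_{5}  so sig = (3; 1,1)
  {3,4,5,6}:  v_{3} + v_{4} + v_{5} + v_{6} = v_{7}  so sig = (4; 1)

Signatures (|P|; sorted positive RHS coefficients), sorted:
[(2; 1), (2; 1,1), (2; 1,1), (2; 1,1,2), (3; —), (3; —), (3; 1), (3; 1,1), (4; 1)]


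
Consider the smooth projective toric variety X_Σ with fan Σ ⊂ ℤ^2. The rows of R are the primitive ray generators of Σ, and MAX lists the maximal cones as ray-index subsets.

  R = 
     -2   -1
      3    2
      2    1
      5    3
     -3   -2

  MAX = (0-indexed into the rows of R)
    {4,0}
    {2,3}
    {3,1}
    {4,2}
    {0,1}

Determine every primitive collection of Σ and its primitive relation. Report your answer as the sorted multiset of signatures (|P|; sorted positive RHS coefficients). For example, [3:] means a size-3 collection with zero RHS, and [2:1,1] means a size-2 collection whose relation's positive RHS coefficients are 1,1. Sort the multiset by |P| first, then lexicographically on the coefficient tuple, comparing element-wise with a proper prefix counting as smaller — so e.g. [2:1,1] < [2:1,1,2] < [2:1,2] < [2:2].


Σ has 5 primitive collections:

  • {0,2}:  v_{0} + v_{2} = 0  ⇒ sig = [2:]
  • {1,4}:  v_{1} + v_{4} = 0  ⇒ sig = [2:]
  • {0,3}:  v_{0} + v_{3} = v_{1}  ⇒ sig = [2:1]
  • {1,2}:  v_{1} + v_{2} = v_{3}  ⇒ sig = [2:1]
  • {3,4}:  v_{3} + v_{4} = v_{2}  ⇒ sig = [2:1]

Hence PRS(X_Σ) =
{ [2:] ×2,  [2:1] ×3 }


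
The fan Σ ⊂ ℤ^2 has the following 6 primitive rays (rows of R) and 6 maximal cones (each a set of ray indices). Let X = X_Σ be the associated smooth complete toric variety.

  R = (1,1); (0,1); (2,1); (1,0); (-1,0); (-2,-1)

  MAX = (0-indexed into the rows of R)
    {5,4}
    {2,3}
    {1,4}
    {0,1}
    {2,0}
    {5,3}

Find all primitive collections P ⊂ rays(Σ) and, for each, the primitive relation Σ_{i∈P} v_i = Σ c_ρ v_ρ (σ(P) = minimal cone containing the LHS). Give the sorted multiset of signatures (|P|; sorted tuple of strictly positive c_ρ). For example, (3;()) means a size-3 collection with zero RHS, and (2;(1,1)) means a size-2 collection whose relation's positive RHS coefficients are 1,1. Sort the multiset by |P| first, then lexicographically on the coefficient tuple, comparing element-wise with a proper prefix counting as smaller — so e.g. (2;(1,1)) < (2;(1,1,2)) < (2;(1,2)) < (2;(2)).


Δ(Σ) — 6 vertices, 9 min non-faces:

  • {2,5}:  v_{2} + v_{5} = 0 ; sig = (2;())
  • {3,4}:  v_{3} + v_{4} = 0 ; sig = (2;())
  • {0,3}:  v_{0} + v_{3} = v_{2} ; sig = (2;(1))
  • {0,4}:  v_{0} + v_{4} = v_{1} ; sig = (2;(1))
  • {0,5}:  v_{0} + v_{5} = v_{4} ; sig = (2;(1))
  • {1,3}:  v_{1} + v_{3} = v_{0} ; sig = (2;(1))
  • {2,4}:  v_{2} + v_{4} = v_{0} ; sig = (2;(1))
  • {1,2}:  v_{1} + v_{2} = 2·v_{0} ; sig = (2;(2))
  • {1,5}:  v_{1} + v_{5} = 2·v_{4} ; sig = (2;(2))

so the primitive-relation signature multiset is
    |P|=2: 9 collections, coeffs (), (), (1), (1), (1), (1), (1), (2), (2)


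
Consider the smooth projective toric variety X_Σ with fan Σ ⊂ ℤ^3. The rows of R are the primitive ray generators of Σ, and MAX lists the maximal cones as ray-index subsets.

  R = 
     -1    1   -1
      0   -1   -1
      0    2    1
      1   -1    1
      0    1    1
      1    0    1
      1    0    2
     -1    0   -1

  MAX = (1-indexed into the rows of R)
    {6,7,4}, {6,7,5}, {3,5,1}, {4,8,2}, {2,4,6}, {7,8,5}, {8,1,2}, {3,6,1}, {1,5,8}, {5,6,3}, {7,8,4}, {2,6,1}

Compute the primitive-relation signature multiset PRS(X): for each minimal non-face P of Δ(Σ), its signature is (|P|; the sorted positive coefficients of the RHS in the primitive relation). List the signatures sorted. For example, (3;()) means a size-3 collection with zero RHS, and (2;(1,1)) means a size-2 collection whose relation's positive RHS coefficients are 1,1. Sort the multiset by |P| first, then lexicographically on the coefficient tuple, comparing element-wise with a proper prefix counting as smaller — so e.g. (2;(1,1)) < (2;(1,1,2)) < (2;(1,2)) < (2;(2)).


The 11 primitive collections of Σ (r=8, n=3):

  • {1,4}:  v_{1} + v_{4} = 0  ⟹  sig = (2;())
  • {2,5}:  v_{2} + v_{5} = 0  ⟹  sig = (2;())
  • {6,8}:  v_{6} + v_{8} = 0  ⟹  sig = (2;())
  • {1,7}:  v_{1} + v_{7} = v_{5}  ⟹  sig = (2;(1))
  • {2,7}:  v_{2} + v_{7} = v_{4}  ⟹  sig = (2;(1))
  • {4,5}:  v_{4} + v_{5} = v_{7}  ⟹  sig = (2;(1))
  • {2,3}:  v_{2} + v_{3} = v_{1} + v_{6}  ⟹  sig = (2;(1,1))
  • {3,4}:  v_{3} + v_{4} = v_{5} + v_{6}  ⟹  sig = (2;(1,1))
  • {3,8}:  v_{3} + v_{8} = v_{1} + v_{5}  ⟹  sig = (2;(1,1))
  • {3,7}:  v_{3} + v_{7} = 2·v_{5} + v_{6}  ⟹  sig = (2;(1,2))
  • {1,5,6}:  v_{1} + v_{5} + v_{6} = v_{3}  ⟹  sig = (3;(1))

Hence PRS(X_Σ) =
    |P|=2: 10 collections, coeffs (), (), (), (1), (1), (1), (1,1), (1,1), (1,1), (1,2)
    |P|=3: 1 collection, coeffs (1)


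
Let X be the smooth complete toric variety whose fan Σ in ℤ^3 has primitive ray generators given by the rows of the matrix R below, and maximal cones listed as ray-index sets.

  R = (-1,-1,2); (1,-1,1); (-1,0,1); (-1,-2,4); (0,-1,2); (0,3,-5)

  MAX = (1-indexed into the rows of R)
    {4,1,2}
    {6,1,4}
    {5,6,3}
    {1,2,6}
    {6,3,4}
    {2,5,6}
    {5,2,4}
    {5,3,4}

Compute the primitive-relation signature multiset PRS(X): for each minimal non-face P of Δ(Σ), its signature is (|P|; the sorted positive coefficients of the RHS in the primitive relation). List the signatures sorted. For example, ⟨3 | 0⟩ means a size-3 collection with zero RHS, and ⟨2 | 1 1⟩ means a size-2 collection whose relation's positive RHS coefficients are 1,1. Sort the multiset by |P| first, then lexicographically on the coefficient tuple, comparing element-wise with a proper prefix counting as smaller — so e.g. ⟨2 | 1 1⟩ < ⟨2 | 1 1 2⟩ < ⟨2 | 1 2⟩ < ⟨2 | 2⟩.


Σ has 5 primitive collections:

  • {1,5}:  v_{1} + v_{5} = v_{4} — sig = ⟨2 | 1⟩
  • {2,3}:  v_{2} + v_{3} = v_{5} — sig = ⟨2 | 1⟩
  • {1,3}:  v_{1} + v_{3} = 2·v_{4} + v_{6} — sig = ⟨2 | 1 2⟩
  • {2,4,6}:  v_{2} + v_{4} + v_{6} = 0 — sig = ⟨3 | 0⟩
  • {4,5,6}:  v_{4} + v_{5} + v_{6} = v_{3} — sig = ⟨3 | 1⟩

Signatures (|P|; sorted positive RHS coefficients), sorted:
    ⟨2 | 1⟩
    ⟨2 | 1⟩
    ⟨2 | 1 2⟩
    ⟨3 | 0⟩
    ⟨3 | 1⟩


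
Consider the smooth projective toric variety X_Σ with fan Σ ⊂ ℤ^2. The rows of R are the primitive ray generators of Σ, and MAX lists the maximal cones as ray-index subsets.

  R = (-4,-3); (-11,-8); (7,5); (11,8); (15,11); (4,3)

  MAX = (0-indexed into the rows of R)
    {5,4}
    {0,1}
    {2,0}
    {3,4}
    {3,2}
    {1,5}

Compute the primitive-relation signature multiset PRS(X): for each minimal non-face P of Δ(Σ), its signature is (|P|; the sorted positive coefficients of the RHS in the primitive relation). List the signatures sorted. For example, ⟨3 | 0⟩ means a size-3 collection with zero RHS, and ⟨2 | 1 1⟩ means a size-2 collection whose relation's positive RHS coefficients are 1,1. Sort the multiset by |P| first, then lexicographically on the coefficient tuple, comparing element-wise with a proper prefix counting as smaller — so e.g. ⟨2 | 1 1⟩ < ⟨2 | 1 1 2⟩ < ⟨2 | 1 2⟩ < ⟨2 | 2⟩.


The 9 primitive collections of Σ (r=6, n=2):

  P = {0,5}:  v_{0} + v_{5} = 0  ⇒ sig = ⟨2 | 0⟩
  P = {1,3}:  v_{1} + v_{3} = 0  ⇒ sig = ⟨2 | 0⟩
  P = {0,3}:  v_{0} + v_{3} = v_{2}  ⇒ sig = ⟨2 | 1⟩
  P = {0,4}:  v_{0} + v_{4} = v_{3}  ⇒ sig = ⟨2 | 1⟩
  P = {1,2}:  v_{1} + v_{2} = v_{0}  ⇒ sig = ⟨2 | 1⟩
  P = {1,4}:  v_{1} + v_{4} = v_{5}  ⇒ sig = ⟨2 | 1⟩
  P = {2,5}:  v_{2} + v_{5} = v_{3}  ⇒ sig = ⟨2 | 1⟩
  P = {3,5}:  v_{3} + v_{5} = v_{4}  ⇒ sig = ⟨2 | 1⟩
  P = {2,4}:  v_{2} + v_{4} = 2·v_{3}  ⇒ sig = ⟨2 | 2⟩

so the primitive-relation signature multiset is
[⟨2 | 0⟩, ⟨2 | 0⟩, ⟨2 | 1⟩, ⟨2 | 1⟩, ⟨2 | 1⟩, ⟨2 | 1⟩, ⟨2 | 1⟩, ⟨2 | 1⟩, ⟨2 | 2⟩]


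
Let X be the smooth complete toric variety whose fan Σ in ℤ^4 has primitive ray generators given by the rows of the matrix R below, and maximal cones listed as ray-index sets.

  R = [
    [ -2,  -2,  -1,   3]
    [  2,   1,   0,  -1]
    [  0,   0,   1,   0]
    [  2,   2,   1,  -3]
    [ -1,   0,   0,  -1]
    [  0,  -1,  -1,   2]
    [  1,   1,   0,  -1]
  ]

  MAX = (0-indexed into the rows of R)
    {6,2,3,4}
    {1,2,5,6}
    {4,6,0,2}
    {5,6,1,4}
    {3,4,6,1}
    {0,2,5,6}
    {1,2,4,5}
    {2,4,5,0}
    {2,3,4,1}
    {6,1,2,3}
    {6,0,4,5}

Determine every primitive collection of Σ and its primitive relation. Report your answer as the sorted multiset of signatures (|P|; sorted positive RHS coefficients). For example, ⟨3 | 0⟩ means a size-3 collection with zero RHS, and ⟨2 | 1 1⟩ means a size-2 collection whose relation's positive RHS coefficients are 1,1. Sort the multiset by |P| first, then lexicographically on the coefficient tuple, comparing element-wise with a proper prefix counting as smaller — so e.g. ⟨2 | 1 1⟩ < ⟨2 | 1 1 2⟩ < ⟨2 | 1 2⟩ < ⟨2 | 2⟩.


|primitive collections| = 5. Relations:

  {0,3}:  v_{0} + v_{3} = 0  so sig = ⟨2 | 0⟩
  {0,1}:  v_{0} + v_{1} = v_{5}  so sig = ⟨2 | 1⟩
  {3,5}:  v_{3} + v_{5} = v_{1}  so sig = ⟨2 | 1⟩
  {2,4,5,6}:  v_{2} + v_{4} + v_{5} + v_{6} = 0  so sig = ⟨4 | 0⟩
  {1,2,4,6}:  v_{1} + v_{2} + v_{4} + v_{6} = v_{3}  so sig = ⟨4 | 1⟩

so the primitive-relation signature multiset is
{ ⟨2 | 0⟩,  ⟨2 | 1⟩ ×2,  ⟨4 | 0⟩,  ⟨4 | 1⟩ }


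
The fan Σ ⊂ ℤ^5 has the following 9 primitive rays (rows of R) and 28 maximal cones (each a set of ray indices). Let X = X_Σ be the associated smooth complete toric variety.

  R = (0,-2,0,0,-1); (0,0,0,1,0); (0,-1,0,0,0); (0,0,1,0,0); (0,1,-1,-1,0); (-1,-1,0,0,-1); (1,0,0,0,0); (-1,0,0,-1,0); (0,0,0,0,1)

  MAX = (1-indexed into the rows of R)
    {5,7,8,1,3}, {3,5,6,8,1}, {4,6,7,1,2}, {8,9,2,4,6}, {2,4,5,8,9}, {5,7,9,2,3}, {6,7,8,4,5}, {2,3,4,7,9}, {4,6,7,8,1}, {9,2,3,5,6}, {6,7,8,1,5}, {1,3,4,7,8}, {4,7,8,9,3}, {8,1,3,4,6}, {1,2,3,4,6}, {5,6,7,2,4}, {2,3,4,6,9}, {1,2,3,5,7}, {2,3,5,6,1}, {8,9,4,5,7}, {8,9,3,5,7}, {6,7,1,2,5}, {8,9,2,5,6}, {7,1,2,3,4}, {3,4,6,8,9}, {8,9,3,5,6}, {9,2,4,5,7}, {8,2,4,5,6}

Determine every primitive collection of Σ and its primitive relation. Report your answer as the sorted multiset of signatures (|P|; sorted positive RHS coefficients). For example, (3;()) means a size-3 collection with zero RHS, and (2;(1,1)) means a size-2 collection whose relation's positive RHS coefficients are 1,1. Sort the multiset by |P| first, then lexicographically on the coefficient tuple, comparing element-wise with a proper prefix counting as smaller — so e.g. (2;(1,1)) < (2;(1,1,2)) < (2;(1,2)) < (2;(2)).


Minimal non-faces — 9 found among 9 rays, 28 max cones:

  P = {1,9}:  v_{1} + v_{9} = 2·v_{3} ; sig = (2;(2))
  P = {2,7,8}:  v_{2} + v_{7} + v_{8} = 0 ; sig = (3;())
  P = {3,6,7}:  v_{3} + v_{6} + v_{7} = v_{1} ; sig = (3;(1))
  P = {6,7,9}:  v_{6} + v_{7} + v_{9} = v_{3} ; sig = (3;(1))
  P = {1,2,8}:  v_{1} + v_{2} + v_{8} = v_{3} + v_{6} ; sig = (3;(1,1))
  P = {2,3,8}:  v_{2} + v_{3} + v_{8} = v_{6} + v_{9} ; sig = (3;(1,1))
  P = {3,4,5}:  v_{3} + v_{4} + v_{5} = v_{7} + v_{8} ; sig = (3;(1,1))
  P = {1,4,5}:  v_{1} + v_{4} + v_{5} = v_{6} + 2·v_{7} + v_{8} ; sig = (3;(1,1,2))
  P = {4,5,6,9}:  v_{4} + v_{5} + v_{6} + v_{9} = v_{8} ; sig = (4;(1))

Hence PRS(X_Σ) =
[(2;(2)), (3;()), (3;(1)), (3;(1)), (3;(1,1)), (3;(1,1)), (3;(1,1)), (3;(1,1,2)), (4;(1))]


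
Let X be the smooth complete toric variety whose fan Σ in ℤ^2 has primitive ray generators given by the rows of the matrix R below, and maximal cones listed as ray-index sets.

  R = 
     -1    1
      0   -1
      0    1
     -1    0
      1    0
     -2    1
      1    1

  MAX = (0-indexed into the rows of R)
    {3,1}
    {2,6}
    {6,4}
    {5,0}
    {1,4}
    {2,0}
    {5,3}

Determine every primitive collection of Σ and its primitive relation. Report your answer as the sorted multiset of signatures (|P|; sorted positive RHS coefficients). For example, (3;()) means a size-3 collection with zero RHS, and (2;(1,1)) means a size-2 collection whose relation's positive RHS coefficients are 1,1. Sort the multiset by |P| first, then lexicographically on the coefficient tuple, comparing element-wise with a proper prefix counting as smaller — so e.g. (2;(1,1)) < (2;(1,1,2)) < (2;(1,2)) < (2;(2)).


14 minimal non-faces of Δ(Σ) (on 7 rays):

  P = {1,2}:  v_{1} + v_{2} = 0  ⟹  sig = (2;())
  P = {3,4}:  v_{3} + v_{4} = 0  ⟹  sig = (2;())
  P = {0,1}:  v_{0} + v_{1} = v_{3}  ⟹  sig = (2;(1))
  P = {0,3}:  v_{0} + v_{3} = v_{5}  ⟹  sig = (2;(1))
  P = {0,4}:  v_{0} + v_{4} = v_{2}  ⟹  sig = (2;(1))
  P = {1,6}:  v_{1} + v_{6} = v_{4}  ⟹  sig = (2;(1))
  P = {2,3}:  v_{2} + v_{3} = v_{0}  ⟹  sig = (2;(1))
  P = {2,4}:  v_{2} + v_{4} = v_{6}  ⟹  sig = (2;(1))
  P = {3,6}:  v_{3} + v_{6} = v_{2}  ⟹  sig = (2;(1))
  P = {4,5}:  v_{4} + v_{5} = v_{0}  ⟹  sig = (2;(1))
  P = {5,6}:  v_{5} + v_{6} = v_{0} + v_{2}  ⟹  sig = (2;(1,1))
  P = {0,6}:  v_{0} + v_{6} = 2·v_{2}  ⟹  sig = (2;(2))
  P = {1,5}:  v_{1} + v_{5} = 2·v_{3}  ⟹  sig = (2;(2))
  P = {2,5}:  v_{2} + v_{5} = 2·v_{0}  ⟹  sig = (2;(2))

so the primitive-relation signature multiset is
    |P|=2: 14 collections, coeffs (), (), (1), (1), (1), (1), (1), (1), (1), (1), (1,1), (2), (2), (2)


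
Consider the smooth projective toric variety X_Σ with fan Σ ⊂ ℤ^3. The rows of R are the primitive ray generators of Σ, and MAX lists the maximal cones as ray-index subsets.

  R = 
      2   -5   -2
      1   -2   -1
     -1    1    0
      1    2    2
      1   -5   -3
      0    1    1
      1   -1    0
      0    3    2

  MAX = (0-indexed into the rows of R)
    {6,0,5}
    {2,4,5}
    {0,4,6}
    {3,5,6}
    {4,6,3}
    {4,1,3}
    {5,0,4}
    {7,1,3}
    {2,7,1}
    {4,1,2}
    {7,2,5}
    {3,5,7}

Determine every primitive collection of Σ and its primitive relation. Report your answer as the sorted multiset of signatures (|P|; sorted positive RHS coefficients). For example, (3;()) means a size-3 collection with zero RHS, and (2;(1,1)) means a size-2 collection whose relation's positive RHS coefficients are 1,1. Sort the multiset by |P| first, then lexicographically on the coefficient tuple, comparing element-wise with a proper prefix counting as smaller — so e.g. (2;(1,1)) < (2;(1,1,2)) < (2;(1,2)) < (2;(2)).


Δ(Σ) — 8 vertices, 12 min non-faces:

  P = {2,6}:  v_{2} + v_{6} = 0  ⇒ sig = (2;())
  P = {1,5}:  v_{1} + v_{5} = v_{6}  ⇒ sig = (2;(1))
  P = {2,3}:  v_{2} + v_{3} = v_{7}  ⇒ sig = (2;(1))
  P = {4,7}:  v_{4} + v_{7} = v_{1}  ⇒ sig = (2;(1))
  P = {6,7}:  v_{6} + v_{7} = v_{3}  ⇒ sig = (2;(1))
  P = {0,2}:  v_{0} + v_{2} = v_{4} + v_{5}  ⇒ sig = (2;(1,1))
  P = {1,6}:  v_{1} + v_{6} = v_{3} + v_{4}  ⇒ sig = (2;(1,1))
  P = {0,1}:  v_{0} + v_{1} = v_{4} + 2·v_{6}  ⇒ sig = (2;(1,2))
  P = {0,7}:  v_{0} + v_{7} = 2·v_{6}  ⇒ sig = (2;(2))
  P = {0,3}:  v_{0} + v_{3} = 3·v_{6}  ⇒ sig = (2;(3))
  P = {4,5,6}:  v_{4} + v_{5} + v_{6} = v_{0}  ⇒ sig = (3;(1))
  P = {3,4,5}:  v_{3} + v_{4} + v_{5} = 2·v_{6}  ⇒ sig = (3;(2))

so the primitive-relation signature multiset is
    |P|=2: 10 collections, coeffs (), (1), (1), (1), (1), (1,1), (1,1), (1,2), (2), (3)
    |P|=3: 2 collections, coeffs (1), (2)


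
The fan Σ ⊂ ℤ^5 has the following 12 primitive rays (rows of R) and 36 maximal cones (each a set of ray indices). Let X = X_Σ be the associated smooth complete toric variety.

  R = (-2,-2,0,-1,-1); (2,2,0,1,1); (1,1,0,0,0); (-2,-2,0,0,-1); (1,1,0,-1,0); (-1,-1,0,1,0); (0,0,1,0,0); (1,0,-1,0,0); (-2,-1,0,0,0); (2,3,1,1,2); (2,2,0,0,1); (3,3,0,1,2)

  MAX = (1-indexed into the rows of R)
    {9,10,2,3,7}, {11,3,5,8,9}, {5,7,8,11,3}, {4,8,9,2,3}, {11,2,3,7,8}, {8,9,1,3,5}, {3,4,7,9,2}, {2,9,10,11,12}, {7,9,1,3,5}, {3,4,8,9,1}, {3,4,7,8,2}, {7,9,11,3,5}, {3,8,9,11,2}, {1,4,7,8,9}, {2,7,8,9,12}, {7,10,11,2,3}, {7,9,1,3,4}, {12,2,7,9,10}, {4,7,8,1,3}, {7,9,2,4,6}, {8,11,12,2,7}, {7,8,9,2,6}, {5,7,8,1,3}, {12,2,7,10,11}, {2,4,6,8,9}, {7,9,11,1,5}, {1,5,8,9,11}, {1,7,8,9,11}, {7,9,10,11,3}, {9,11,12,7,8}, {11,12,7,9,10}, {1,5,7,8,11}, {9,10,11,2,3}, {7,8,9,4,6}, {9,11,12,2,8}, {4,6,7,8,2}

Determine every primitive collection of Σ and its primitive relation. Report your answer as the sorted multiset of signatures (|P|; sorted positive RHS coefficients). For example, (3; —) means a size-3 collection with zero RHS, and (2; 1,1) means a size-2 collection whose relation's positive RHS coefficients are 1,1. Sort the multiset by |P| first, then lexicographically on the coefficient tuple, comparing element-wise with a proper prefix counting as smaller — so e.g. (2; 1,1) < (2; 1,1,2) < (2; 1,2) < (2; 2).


23 minimal non-faces of Δ(Σ) (on 12 rays):

  {1,2}:  v_{1} + v_{2} = 0  so sig = (2; —)
  {4,11}:  v_{4} + v_{11} = 0  so sig = (2; —)
  {5,6}:  v_{5} + v_{6} = 0  so sig = (2; —)
  {8,10}:  v_{8} + v_{10} = v_{12}  so sig = (2; 1)
  {2,5}:  v_{2} + v_{5} = v_{3} + v_{11}  so sig = (2; 1,1)
  {3,6}:  v_{3} + v_{6} = v_{2} + v_{4}  so sig = (2; 1,1)
  {3,12}:  v_{3} + v_{12} = v_{2} + v_{11}  so sig = (2; 1,1)
  {4,5}:  v_{4} + v_{5} = v_{1} + v_{3}  so sig = (2; 1,1)
  {1,10}:  v_{1} + v_{10} = v_{7} + v_{9} + v_{11}  so sig = (2; 1,1,1)
  {4,10}:  v_{4} + v_{10} = v_{2} + v_{7} + v_{9}  so sig = (2; 1,1,1)
  {1,6}:  v_{1} + v_{6} = v_{4} + v_{7} + v_{8} + v_{9}  so sig = (2; 1,1,1,1)
  {1,12}:  v_{1} + v_{12} = v_{7} + v_{8} + v_{9} + v_{11}  so sig = (2; 1,1,1,1)
  {4,12}:  v_{4} + v_{12} = v_{2} + v_{7} + v_{8} + v_{9}  so sig = (2; 1,1,1,1)
  {6,11}:  v_{6} + v_{11} = v_{2} + v_{7} + v_{8} + v_{9}  so sig = (2; 1,1,1,1)
  {5,10}:  v_{5} + v_{10} = v_{3} + v_{7} + v_{9} + 2·v_{11}  so sig = (2; 1,1,1,2)
  {6,10}:  v_{6} + v_{10} = 2·v_{2} + 2·v_{7} + v_{8} + 2·v_{9}  so sig = (2; 1,2,2,2)
  {5,12}:  v_{5} + v_{12} = 2·v_{11}  so sig = (2; 2)
  {6,12}:  v_{6} + v_{12} = 2·v_{2} + 2·v_{7} + 2·v_{8} + 2·v_{9}  so sig = (2; 2,2,2,2)
  {1,3,11}:  v_{1} + v_{3} + v_{11} = v_{5}  so sig = (3; 1)
  {3,7,8,9}:  v_{3} + v_{7} + v_{8} + v_{9} = 0  so sig = (4; —)
  {2,7,9,11}:  v_{2} + v_{7} + v_{9} + v_{11} = v_{10}  so sig = (4; 1)
  {5,7,8,9}:  v_{5} + v_{7} + v_{8} + v_{9} = v_{1} + v_{11}  so sig = (4; 1,1)
  {2,4,7,8,9}:  v_{2} + v_{4} + v_{7} + v_{8} + v_{9} = v_{6}  so sig = (5; 1)

Hence PRS(X_Σ) =
{ (2; —) ×3,  (2; 1),  (2; 1,1) ×4,  (2; 1,1,1) ×2,  (2; 1,1,1,1) ×4,  (2; 1,1,1,2),  (2; 1,2,2,2),  (2; 2),  (2; 2,2,2,2),  (3; 1),  (4; —),  (4; 1),  (4; 1,1),  (5; 1) }


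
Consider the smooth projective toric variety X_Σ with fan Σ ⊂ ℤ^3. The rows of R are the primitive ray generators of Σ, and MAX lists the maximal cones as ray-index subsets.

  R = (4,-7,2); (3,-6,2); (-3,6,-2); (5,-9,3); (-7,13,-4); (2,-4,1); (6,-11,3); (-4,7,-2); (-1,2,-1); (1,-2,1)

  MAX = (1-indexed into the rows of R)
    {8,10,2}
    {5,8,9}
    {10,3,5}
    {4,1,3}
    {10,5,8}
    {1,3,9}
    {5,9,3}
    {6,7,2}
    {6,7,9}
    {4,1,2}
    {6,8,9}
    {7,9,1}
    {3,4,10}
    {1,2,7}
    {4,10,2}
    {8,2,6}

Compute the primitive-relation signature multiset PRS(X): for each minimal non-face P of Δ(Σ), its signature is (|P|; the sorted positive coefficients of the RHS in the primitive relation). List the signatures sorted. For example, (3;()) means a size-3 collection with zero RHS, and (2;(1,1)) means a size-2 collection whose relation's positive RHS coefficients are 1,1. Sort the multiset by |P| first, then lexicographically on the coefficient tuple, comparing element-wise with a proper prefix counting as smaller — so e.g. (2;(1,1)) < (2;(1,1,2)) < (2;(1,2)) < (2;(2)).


Minimal non-faces — 21 found among 10 rays, 16 max cones:

  {1,8}:  v_{1} + v_{8} = 0 ; sig = (2;())
  {2,3}:  v_{2} + v_{3} = 0 ; sig = (2;())
  {9,10}:  v_{9} + v_{10} = 0 ; sig = (2;())
  {1,5}:  v_{1} + v_{5} = v_{3} ; sig = (2;(1))
  {1,6}:  v_{1} + v_{6} = v_{7} ; sig = (2;(1))
  {1,10}:  v_{1} + v_{10} = v_{4} ; sig = (2;(1))
  {2,5}:  v_{2} + v_{5} = v_{8} ; sig = (2;(1))
  {2,9}:  v_{2} + v_{9} = v_{6} ; sig = (2;(1))
  {3,6}:  v_{3} + v_{6} = v_{9} ; sig = (2;(1))
  {3,8}:  v_{3} + v_{8} = v_{5} ; sig = (2;(1))
  {4,8}:  v_{4} + v_{8} = v_{10} ; sig = (2;(1))
  {4,9}:  v_{4} + v_{9} = v_{1} ; sig = (2;(1))
  {5,7}:  v_{5} + v_{7} = v_{9} ; sig = (2;(1))
  {6,10}:  v_{6} + v_{10} = v_{2} ; sig = (2;(1))
  {7,8}:  v_{7} + v_{8} = v_{6} ; sig = (2;(1))
  {3,7}:  v_{3} + v_{7} = v_{1} + v_{9} ; sig = (2;(1,1))
  {4,5}:  v_{4} + v_{5} = v_{3} + v_{10} ; sig = (2;(1,1))
  {4,6}:  v_{4} + v_{6} = v_{1} + v_{2} ; sig = (2;(1,1))
  {5,6}:  v_{5} + v_{6} = v_{8} + v_{9} ; sig = (2;(1,1))
  {7,10}:  v_{7} + v_{10} = v_{1} + v_{2} ; sig = (2;(1,1))
  {4,7}:  v_{4} + v_{7} = 2·v_{1} + v_{2} ; sig = (2;(1,2))

so the primitive-relation signature multiset is
    (2;())
    (2;())
    (2;())
    (2;(1))
    (2;(1))
    (2;(1))
    (2;(1))
    (2;(1))
    (2;(1))
    (2;(1))
    (2;(1))
    (2;(1))
    (2;(1))
    (2;(1))
    (2;(1))
    (2;(1,1))
    (2;(1,1))
    (2;(1,1))
    (2;(1,1))
    (2;(1,1))
    (2;(1,2))


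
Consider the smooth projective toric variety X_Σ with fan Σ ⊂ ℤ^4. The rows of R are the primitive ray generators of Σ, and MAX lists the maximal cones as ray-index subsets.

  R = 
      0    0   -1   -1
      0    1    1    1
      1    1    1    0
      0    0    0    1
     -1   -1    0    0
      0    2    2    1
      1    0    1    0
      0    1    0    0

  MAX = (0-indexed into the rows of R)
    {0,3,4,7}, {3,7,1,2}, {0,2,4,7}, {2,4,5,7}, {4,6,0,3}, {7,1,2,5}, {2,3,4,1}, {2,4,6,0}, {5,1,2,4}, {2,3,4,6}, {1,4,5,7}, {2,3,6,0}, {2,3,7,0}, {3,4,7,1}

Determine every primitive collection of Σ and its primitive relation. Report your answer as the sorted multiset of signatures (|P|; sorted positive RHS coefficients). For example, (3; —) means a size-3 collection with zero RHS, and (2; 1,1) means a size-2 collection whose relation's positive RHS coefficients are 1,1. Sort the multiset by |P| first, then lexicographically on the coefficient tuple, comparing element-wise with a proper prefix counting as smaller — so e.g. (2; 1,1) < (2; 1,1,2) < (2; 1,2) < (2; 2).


9 minimal non-faces of Δ(Σ) (on 8 rays):

  {0,1}:  v_{0} + v_{1} = v_{7}  so sig = (2; 1)
  {6,7}:  v_{6} + v_{7} = v_{2}  so sig = (2; 1)
  {0,5}:  v_{0} + v_{5} = v_{2} + v_{4} + 2·v_{7}  so sig = (2; 1,1,2)
  {1,6}:  v_{1} + v_{6} = 2·v_{2} + v_{3} + v_{4}  so sig = (2; 1,1,2)
  {5,6}:  v_{5} + v_{6} = v_{1} + 2·v_{2} + v_{4}  so sig = (2; 1,1,2)
  {3,5}:  v_{3} + v_{5} = 2·v_{1}  so sig = (2; 2)
  {0,2,3,4}:  v_{0} + v_{2} + v_{3} + v_{4} = 0  so sig = (4; —)
  {1,2,4,7}:  v_{1} + v_{2} + v_{4} + v_{7} = v_{5}  so sig = (4; 1)
  {2,3,4,7}:  v_{2} + v_{3} + v_{4} + v_{7} = v_{1}  so sig = (4; 1)

Hence PRS(X_Σ) =
    |P|=2: 6 collections, coeffs (1), (1), (1,1,2), (1,1,2), (1,1,2), (2)
    |P|=4: 3 collections, coeffs (), (1), (1)


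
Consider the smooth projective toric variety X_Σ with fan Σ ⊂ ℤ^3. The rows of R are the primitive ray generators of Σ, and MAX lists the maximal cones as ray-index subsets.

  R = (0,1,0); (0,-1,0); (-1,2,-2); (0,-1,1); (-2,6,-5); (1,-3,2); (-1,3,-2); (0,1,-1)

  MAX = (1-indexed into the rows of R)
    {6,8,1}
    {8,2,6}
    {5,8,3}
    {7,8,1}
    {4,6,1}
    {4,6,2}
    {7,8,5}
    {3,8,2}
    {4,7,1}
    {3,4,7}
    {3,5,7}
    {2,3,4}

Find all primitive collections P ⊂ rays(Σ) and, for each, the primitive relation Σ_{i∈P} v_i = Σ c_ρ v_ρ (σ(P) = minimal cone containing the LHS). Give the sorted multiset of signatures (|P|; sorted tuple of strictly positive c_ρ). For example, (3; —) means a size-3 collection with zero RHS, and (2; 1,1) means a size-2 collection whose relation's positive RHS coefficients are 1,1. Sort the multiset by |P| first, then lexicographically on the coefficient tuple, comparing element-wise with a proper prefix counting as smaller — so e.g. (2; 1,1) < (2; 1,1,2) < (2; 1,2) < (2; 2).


Primitive collections (11):

  P={1,2}:  v_{1} + v_{2} = 0  →  sig = (2; —)
  P={4,8}:  v_{4} + v_{8} = 0  →  sig = (2; —)
  P={6,7}:  v_{6} + v_{7} = 0  →  sig = (2; —)
  P={1,3}:  v_{1} + v_{3} = v_{7}  →  sig = (2; 1)
  P={2,7}:  v_{2} + v_{7} = v_{3}  →  sig = (2; 1)
  P={3,6}:  v_{3} + v_{6} = v_{2}  →  sig = (2; 1)
  P={4,5}:  v_{4} + v_{5} = v_{3} + v_{7}  →  sig = (2; 1,1)
  P={5,6}:  v_{5} + v_{6} = v_{3} + v_{8}  →  sig = (2; 1,1)
  P={1,5}:  v_{1} + v_{5} = 2·v_{7} + v_{8}  →  sig = (2; 1,2)
  P={2,5}:  v_{2} + v_{5} = 2·v_{3} + v_{8}  →  sig = (2; 1,2)
  P={3,7,8}:  v_{3} + v_{7} + v_{8} = v_{5}  →  sig = (3; 1)

Signatures (|P|; sorted positive RHS coefficients), sorted:
{ (2; —) ×3,  (2; 1) ×3,  (2; 1,1) ×2,  (2; 1,2) ×2,  (3; 1) }
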